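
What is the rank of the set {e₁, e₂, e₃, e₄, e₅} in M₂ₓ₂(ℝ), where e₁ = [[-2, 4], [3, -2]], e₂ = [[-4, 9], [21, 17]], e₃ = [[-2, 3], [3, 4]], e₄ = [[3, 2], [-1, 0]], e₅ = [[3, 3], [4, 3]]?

Pass to coordinate vectors with respect to the basis {E₁₁, E₁₂, E₂₁, E₂₂}.
Apply Gaussian elimination to the matrix whose rows are e₁, e₂, e₃, e₄, e₅.
Reduction leaves 4 leading entries, giving rank 4.
(With 5 elements in a 4-dimensional space the rank is at most 4.)

4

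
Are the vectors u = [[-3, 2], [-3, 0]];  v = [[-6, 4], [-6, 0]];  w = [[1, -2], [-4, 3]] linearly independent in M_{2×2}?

Write each element as a coordinate vector in ℝ⁴ using {E₁₁, E₁₂, E₂₁, E₂₂}.
One vector is a scalar multiple of another, so the set is dependent.

linearly dependent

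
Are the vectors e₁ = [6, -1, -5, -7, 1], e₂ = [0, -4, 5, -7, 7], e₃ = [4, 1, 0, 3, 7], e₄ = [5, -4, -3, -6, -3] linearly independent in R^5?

Row-reduce the matrix whose columns are e₁, e₂, e₃, e₄.
The reduction yields 4 nonzero rows, so the rank is 4.
Since rank = 4 (the number of vectors), the set is linearly independent.

linearly independent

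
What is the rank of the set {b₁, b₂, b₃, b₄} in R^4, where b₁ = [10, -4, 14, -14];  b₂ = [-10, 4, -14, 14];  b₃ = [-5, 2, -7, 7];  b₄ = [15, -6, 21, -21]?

1

Row-reduce the 4×4 matrix with these as rows.
Reduction leaves 1 leading entry, giving rank 1.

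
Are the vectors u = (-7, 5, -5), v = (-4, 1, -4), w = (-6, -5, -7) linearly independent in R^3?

Row-reduce the matrix whose columns are u, v, w.
The reduction yields 3 nonzero rows, so the rank is 3.
Since rank = 3 (the number of vectors), the set is linearly independent.

linearly independent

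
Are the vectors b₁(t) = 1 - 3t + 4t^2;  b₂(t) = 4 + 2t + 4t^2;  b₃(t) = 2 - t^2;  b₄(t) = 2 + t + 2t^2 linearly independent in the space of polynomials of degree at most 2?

Take coordinates with respect to the standard basis {1, t, t^2}.
There are 4 vectors in a 3-dimensional space, so they cannot be linearly independent.

linearly dependent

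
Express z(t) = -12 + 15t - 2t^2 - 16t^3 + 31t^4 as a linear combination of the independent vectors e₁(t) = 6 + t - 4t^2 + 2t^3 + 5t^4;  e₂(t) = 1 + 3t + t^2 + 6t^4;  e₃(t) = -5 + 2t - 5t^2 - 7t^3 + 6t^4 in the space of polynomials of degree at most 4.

Take coordinate vectors relative to {1, t, …, t^4}.
Since e₁, e₂, e₃ are independent, the coefficients expressing z are uniquely determined by a linear system.
The system has the unique solution (c₁, c₂, c₃) = (-1, 4, 2).

z = -e₁ + 4e₂ + 2e₃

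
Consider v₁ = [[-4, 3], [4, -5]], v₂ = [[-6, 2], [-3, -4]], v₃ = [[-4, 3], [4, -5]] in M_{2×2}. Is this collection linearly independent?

Write each element as a coordinate vector in ℝ⁴ using {E₁₁, E₁₂, E₂₁, E₂₂}.
Two of the vectors are equal, giving an immediate dependence.

linearly dependent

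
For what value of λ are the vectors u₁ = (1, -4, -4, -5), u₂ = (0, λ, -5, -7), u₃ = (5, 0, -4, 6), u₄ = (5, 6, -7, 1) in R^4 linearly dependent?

The set is linearly dependent precisely when det[u₁; u₂; u₃; u₄] = 0.
Expanding, det = 13*λ - 338.
Solving 13*λ - 338 = 0 yields λ = 26.

λ = 26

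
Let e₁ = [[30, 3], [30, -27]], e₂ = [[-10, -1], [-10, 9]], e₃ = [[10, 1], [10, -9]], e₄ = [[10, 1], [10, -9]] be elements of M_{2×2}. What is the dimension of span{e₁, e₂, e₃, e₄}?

Represent each element by its coordinate vector in ℝ⁴.
Row-reduce the 4×4 matrix with these as rows.
The echelon form has 1 nonzero row, so the rank is 1.

1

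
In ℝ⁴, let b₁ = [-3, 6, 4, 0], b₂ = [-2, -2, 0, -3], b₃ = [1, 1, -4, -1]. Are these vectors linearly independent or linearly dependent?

Row-reduce the matrix whose columns are b₁, b₂, b₃.
The reduction yields 3 nonzero rows, so the rank is 3.
Since rank = 3 (the number of vectors), the set is linearly independent.

linearly independent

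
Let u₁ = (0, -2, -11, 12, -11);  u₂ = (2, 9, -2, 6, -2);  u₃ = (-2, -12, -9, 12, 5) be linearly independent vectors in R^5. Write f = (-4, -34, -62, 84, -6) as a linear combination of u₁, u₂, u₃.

Solve the system with u₁, u₂, u₃ as columns and f as the right-hand side.
Row-reducing the augmented matrix gives the unique coefficients (α₁, α₂, α₃) = (2, 2, 4).

f = 2u₁ + 2u₂ + 4u₃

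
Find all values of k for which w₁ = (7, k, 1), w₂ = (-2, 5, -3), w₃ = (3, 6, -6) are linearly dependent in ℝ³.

k = -37/7

Place the vectors as rows of a 3×3 matrix; dependence ⇔ determinant zero.
Cofactor expansion gives det = -21*k - 111.
Solving -21*k - 111 = 0 yields k = -37/7.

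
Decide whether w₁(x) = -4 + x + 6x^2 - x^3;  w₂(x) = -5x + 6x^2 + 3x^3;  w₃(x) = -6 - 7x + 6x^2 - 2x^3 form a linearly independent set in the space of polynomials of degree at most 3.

linearly independent

Take coordinates with respect to the standard basis {1, x, …, x^3}.
Place the vectors as rows of a 3×4 matrix and reduce to echelon form.
The reduction yields 3 nonzero rows, so the rank is 3.
Since rank = 3 (the number of vectors), the set is linearly independent.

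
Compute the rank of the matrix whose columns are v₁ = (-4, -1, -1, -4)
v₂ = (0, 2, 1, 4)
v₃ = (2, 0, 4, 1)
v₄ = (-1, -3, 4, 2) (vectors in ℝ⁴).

Apply Gaussian elimination to the matrix whose rows are v₁, v₂, v₃, v₄.
The echelon form has 4 nonzero rows, so the rank is 4.

4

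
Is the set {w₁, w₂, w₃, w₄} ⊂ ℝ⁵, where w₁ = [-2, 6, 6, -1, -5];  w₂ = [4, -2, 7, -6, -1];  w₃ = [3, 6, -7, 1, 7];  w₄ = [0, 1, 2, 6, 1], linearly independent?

linearly independent

Row-reduce the matrix whose columns are w₁, w₂, w₃, w₄.
The reduction yields 4 nonzero rows, so the rank is 4.
Since rank = 4 (the number of vectors), the set is linearly independent.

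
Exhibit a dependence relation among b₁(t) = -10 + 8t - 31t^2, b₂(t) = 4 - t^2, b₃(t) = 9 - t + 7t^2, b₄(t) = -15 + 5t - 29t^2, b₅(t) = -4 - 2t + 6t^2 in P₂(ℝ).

Take coordinates with respect to {1, t, t^2}.
Write the vectors as columns of a matrix and find a nonzero vector in its null space.
A generator of the null space is (1, 7, -7, -3, 0).

b₁ + 7b₂ - 7b₃ - 3b₄ = 0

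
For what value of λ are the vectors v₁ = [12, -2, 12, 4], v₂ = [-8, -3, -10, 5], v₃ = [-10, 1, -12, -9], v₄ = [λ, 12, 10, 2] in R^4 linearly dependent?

Place the vectors as rows of a 4×4 matrix; dependence ⇔ determinant zero.
Expanding, det = 380*λ + 456.
This vanishes exactly when λ = -6/5.

λ = -6/5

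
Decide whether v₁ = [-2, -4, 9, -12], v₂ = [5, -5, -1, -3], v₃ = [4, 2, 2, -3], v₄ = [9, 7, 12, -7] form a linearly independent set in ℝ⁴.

linearly independent

Row-reduce the matrix whose columns are v₁, v₂, v₃, v₄.
The reduction yields 4 nonzero rows, so the rank is 4.
Since rank = 4 (the number of vectors), the set is linearly independent.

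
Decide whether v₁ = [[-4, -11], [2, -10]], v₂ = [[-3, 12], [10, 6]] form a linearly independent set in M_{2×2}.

Write each element as a coordinate vector in ℝ⁴ using {E₁₁, E₁₂, E₂₁, E₂₂}.
Row-reduce the matrix whose columns are v₁, v₂.
The reduction yields 2 nonzero rows, so the rank is 2.
Since rank = 2 (the number of vectors), the set is linearly independent.

linearly independent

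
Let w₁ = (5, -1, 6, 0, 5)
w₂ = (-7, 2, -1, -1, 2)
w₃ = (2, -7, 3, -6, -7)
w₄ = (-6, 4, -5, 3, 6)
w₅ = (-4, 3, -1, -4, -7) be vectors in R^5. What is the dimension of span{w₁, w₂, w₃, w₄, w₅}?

dim = 5

Put the 5×5 matrix [w₁|w₂|w₃|w₄|w₅] into echelon form.
The echelon form has 5 nonzero rows, so the rank is 5.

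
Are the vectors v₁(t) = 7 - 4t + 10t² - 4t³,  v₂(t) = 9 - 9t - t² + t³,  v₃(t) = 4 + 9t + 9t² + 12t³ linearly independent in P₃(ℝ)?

linearly independent

Take coordinates with respect to the standard basis {1, t, …, t³}.
Place the vectors as rows of a 3×4 matrix and reduce to echelon form.
The reduction yields 3 nonzero rows, so the rank is 3.
Since rank = 3 (the number of vectors), the set is linearly independent.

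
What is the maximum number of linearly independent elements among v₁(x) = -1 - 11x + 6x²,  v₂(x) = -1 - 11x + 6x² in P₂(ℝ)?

1

Pass to coordinate vectors with respect to the basis {1, x, x²}.
Form the matrix with v₁, v₂ as columns and reduce.
The echelon form has 1 nonzero row, so the rank is 1.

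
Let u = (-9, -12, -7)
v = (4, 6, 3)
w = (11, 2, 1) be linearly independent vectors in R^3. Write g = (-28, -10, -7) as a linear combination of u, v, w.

g = 2u + 3v - 2w

Write g = c₁u + … + c₃w and equate components.
Back-substitution yields (c₁, c₂, c₃) = (2, 3, -2).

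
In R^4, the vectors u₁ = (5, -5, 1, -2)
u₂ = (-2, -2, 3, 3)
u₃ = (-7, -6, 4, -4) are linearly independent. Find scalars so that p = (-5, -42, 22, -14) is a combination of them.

p = 4u₁ + 2u₂ + 3u₃

Set up the augmented matrix [u₁ | u₂ | u₃ | p] and row-reduce.
Row-reducing the augmented matrix gives the unique coefficients (a₁, a₂, a₃) = (4, 2, 3).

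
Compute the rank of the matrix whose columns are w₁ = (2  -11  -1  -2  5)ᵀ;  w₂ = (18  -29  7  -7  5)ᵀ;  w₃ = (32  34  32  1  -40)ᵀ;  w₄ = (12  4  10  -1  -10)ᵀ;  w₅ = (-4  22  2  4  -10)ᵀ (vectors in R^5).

Put the 5×5 matrix [w₁|w₂|w₃|w₄|w₅] into echelon form.
The echelon form has 2 nonzero rows, so the rank is 2.

rank 2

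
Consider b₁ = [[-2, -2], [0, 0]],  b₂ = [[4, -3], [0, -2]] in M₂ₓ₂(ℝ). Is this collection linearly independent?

linearly independent

Write each element as a coordinate vector in ℝ⁴ using {E₁₁, E₁₂, E₂₁, E₂₂}.
Place the vectors as rows of a 2×4 matrix and reduce to echelon form.
The reduction yields 2 nonzero rows, so the rank is 2.
Since rank = 2 (the number of vectors), the set is linearly independent.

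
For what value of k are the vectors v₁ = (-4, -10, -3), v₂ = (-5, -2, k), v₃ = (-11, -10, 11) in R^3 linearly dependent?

k = 39/5

Place the vectors as rows of a 3×3 matrix; dependence ⇔ determinant zero.
Expanding, det = 70*k - 546.
This vanishes exactly when k = 39/5.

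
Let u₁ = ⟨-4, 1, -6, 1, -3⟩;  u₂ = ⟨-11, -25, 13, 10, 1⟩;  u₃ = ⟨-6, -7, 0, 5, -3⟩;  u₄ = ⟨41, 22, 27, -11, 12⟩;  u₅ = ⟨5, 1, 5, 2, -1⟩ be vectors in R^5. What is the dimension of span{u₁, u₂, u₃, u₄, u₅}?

Put the 5×5 matrix [u₁|u₂|u₃|u₄|u₅] into echelon form.
Exactly 3 pivots survive; hence the rank is 3.

dim = 3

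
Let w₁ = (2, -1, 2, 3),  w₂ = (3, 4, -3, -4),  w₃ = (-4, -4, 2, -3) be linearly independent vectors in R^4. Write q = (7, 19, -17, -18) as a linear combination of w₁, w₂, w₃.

q = -3w₁ + 3w₂ - w₃

Solve the system with w₁, w₂, w₃ as columns and q as the right-hand side.
Back-substitution yields (c₁, c₂, c₃) = (-3, 3, -1).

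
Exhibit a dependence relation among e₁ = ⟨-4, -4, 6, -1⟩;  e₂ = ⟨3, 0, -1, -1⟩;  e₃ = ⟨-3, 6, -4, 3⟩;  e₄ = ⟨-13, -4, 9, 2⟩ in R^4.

e₁ - 3e₂ - e₄ = 0

Set up α₁e₁ + … + α₄e₄ = 0 and solve the homogeneous system.
One solution (up to scaling) is (1, -3, 0, -1).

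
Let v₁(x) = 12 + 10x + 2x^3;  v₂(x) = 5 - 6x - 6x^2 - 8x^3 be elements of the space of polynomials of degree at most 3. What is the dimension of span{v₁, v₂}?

Use coordinates relative to {1, x, …, x^3}.
Put the 4×2 matrix [v₁|v₂] into echelon form.
The echelon form has 2 nonzero rows, so the rank is 2.

dim = 2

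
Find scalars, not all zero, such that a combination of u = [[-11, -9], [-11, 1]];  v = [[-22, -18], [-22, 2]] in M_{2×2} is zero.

2u - v = 0

Pass to coordinate vectors relative to the basis {E₁₁, E₁₂, E₂₁, E₂₂}.
Write the vectors as columns of a matrix and find a nonzero vector in its null space.
A generator of the null space is (2, -1).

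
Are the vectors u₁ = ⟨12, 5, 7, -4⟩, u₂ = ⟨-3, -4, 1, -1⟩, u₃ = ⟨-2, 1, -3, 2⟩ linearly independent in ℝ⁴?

Row-reduce the matrix whose columns are u₁, u₂, u₃.
The reduction yields 2 nonzero rows, so the rank is 2.
Since rank 2 < 3, the set is linearly dependent.

linearly dependent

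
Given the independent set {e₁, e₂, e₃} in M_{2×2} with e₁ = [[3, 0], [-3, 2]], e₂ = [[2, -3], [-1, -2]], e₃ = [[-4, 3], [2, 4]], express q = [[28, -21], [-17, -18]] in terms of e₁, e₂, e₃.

Take coordinate vectors relative to {E₁₁, E₁₂, E₂₁, E₂₂}.
Set up the augmented matrix [e₁ | e₂ | e₃ | q] and row-reduce.
Row-reducing the augmented matrix gives the unique coefficients (α₁, α₂, α₃) = (2, 3, -4).

q = 2e₁ + 3e₂ - 4e₃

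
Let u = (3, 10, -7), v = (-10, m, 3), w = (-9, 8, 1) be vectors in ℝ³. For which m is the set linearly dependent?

Place the vectors as rows of a 3×3 matrix; dependence ⇔ determinant zero.
Cofactor expansion gives det = 318 - 60*m.
Setting this to zero gives m = 53/10.

m = 53/10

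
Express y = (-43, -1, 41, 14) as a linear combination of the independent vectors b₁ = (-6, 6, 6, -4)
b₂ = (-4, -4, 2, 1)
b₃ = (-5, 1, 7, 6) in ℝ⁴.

y = 2b₁ + 4b₂ + 3b₃

Since b₁, b₂, b₃ are independent, the coefficients expressing y are uniquely determined by a linear system.
Back-substitution yields (α₁, α₂, α₃) = (2, 4, 3).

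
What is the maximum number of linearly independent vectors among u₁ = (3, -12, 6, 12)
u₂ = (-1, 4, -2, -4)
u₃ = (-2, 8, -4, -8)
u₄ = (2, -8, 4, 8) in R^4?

Put the 4×4 matrix [u₁|u₂|u₃|u₄] into echelon form.
The echelon form has 1 nonzero row, so the rank is 1.

1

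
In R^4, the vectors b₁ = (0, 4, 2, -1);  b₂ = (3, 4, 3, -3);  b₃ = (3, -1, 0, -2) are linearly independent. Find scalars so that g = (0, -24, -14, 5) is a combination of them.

Write g = α₁b₁ + … + α₃b₃ and equate components.
The system has the unique solution (α₁, α₂, α₃) = (-1, -4, 4).

g = -b₁ - 4b₂ + 4b₃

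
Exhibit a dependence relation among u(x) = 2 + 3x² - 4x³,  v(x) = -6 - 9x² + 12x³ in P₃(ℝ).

3u + v = 0

Pass to coordinate vectors relative to the basis {1, x, …, x³}.
Set up α₁u + α₂v = 0 and solve the homogeneous system.
One solution (up to scaling) is (3, 1).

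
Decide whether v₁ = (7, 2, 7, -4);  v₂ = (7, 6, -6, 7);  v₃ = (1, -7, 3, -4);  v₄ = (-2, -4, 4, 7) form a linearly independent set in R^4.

Form the 4×4 matrix with these as columns; its determinant is -6887.
A nonzero determinant means the columns are linearly independent.

linearly independent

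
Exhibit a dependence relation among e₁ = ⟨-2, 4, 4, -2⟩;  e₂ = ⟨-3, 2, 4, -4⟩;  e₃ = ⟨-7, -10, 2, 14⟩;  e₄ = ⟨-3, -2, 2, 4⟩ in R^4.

Set up α₁e₁ + … + α₄e₄ = 0 and solve the homogeneous system.
A generator of the null space is (1, 0, 1, -3).

e₁ + e₃ - 3e₄ = 0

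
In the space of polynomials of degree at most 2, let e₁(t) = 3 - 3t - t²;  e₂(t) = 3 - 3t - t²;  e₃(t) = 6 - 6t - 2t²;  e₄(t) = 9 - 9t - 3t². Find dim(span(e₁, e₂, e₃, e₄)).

Use coordinates relative to {1, t, t²}.
Form the matrix with e₁, e₂, e₃, e₄ as columns and reduce.
The echelon form has 1 nonzero row, so the rank is 1.
(With 4 elements in a 3-dimensional space the rank is at most 3.)

dim = 1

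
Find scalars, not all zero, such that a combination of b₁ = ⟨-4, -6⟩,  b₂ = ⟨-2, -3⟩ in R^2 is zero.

Row-reduce the matrix with b₁, b₂ as columns; the null space gives the coefficients.
One solution (up to scaling) is (1, -2).

b₁ - 2b₂ = 0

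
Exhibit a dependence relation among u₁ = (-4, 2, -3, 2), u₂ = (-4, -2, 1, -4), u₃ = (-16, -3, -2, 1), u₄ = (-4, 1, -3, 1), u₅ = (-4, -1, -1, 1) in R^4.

2u₁ + u₂ - u₃ - 2u₄ + 3u₅ = 0

Solve the homogeneous system with u₁, u₂, u₃, u₄, u₅ as columns by row-reducing the coefficient matrix.
One solution (up to scaling) is (2, 1, -1, -2, 3).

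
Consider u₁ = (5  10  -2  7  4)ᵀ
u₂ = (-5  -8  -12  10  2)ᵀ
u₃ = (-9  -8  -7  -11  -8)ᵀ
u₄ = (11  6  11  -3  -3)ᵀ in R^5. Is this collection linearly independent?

Row-reduce the matrix whose columns are u₁, u₂, u₃, u₄.
The reduction yields 4 nonzero rows, so the rank is 4.
Since rank = 4 (the number of vectors), the set is linearly independent.

linearly independent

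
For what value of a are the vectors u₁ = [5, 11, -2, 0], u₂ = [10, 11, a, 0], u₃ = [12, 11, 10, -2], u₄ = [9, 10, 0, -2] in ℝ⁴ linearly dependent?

a = 18

The vectors are dependent exactly when the determinant of the matrix with rows u₁, u₂, u₃, u₄ vanishes.
Cofactor expansion gives det = 1008 - 56*a.
Setting this to zero gives a = 18.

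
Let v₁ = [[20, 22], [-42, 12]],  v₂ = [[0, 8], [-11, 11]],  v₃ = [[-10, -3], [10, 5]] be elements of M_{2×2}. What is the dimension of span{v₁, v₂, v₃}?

Use coordinates relative to {E₁₁, E₁₂, E₂₁, E₂₂}.
Form the matrix with v₁, v₂, v₃ as columns and reduce.
Reduction leaves 2 leading entries, giving rank 2.

2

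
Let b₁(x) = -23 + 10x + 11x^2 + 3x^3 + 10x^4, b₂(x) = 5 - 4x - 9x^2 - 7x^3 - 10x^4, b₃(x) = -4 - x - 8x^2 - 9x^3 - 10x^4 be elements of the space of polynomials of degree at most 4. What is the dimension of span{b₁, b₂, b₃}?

Pass to coordinate vectors with respect to the basis {1, x, …, x^4}.
Apply Gaussian elimination to the matrix whose rows are b₁, b₂, b₃.
Reduction leaves 2 leading entries, giving rank 2.

dim = 2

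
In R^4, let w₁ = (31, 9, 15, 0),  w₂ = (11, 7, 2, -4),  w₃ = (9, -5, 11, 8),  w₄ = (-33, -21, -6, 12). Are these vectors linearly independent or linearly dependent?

linearly dependent

Place the vectors as rows of a 4×4 matrix and reduce to echelon form.
The reduction yields 2 nonzero rows, so the rank is 2.
Since rank 2 < 4, the set is linearly dependent.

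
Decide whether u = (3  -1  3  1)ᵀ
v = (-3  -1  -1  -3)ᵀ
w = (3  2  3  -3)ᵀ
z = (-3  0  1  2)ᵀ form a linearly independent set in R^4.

linearly independent

Place the vectors as rows of a 4×4 matrix and reduce to echelon form.
The reduction yields 4 nonzero rows, so the rank is 4.
Since rank = 4 (the number of vectors), the set is linearly independent.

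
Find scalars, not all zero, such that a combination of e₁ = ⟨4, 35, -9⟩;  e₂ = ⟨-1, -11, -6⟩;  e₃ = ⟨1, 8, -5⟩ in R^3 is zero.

Set up α₁e₁ + … + α₃e₃ = 0 and solve the homogeneous system.
A generator of the null space is (1, 1, -3).

e₁ + e₂ - 3e₃ = 0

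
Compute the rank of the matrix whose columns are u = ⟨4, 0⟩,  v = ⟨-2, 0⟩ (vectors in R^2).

1

Put the 2×2 matrix [u|v] into echelon form.
Reduction leaves 1 leading entry, giving rank 1.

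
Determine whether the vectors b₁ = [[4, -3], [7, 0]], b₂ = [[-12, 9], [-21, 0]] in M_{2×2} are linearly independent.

linearly dependent

Write each element as a coordinate vector in ℝ⁴ using {E₁₁, E₁₂, E₂₁, E₂₂}.
One vector is a scalar multiple of another, so the set is dependent.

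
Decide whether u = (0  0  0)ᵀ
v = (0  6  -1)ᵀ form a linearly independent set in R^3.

linearly dependent

One of the vectors is the zero vector, so the set is linearly dependent.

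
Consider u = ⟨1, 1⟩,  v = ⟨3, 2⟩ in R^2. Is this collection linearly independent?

The matrix [u|v] has determinant -1.
A nonzero determinant means the columns are linearly independent.

linearly independent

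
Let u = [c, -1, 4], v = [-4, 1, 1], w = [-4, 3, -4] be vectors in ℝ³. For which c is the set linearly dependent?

Place the vectors as rows of a 3×3 matrix; dependence ⇔ determinant zero.
The determinant works out to -7*c - 12.
This vanishes exactly when c = -12/7.

c = -12/7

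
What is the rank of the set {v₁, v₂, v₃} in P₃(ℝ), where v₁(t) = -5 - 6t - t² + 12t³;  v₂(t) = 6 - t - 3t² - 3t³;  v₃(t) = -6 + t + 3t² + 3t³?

Pass to coordinate vectors with respect to the basis {1, t, …, t³}.
Row-reduce the 3×4 matrix with these as rows.
There are 2 pivot columns, so rank = 2.

rank 2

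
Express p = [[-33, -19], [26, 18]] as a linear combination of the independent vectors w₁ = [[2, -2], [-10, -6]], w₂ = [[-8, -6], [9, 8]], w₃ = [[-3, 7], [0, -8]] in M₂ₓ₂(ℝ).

Identify each element with its coordinate vector in ℝ⁴ via {E₁₁, E₁₂, E₂₁, E₂₂}.
Since w₁, w₂, w₃ are independent, the coefficients expressing p are uniquely determined by a linear system.
Row-reducing the augmented matrix gives the unique coefficients (α₁, α₂, α₃) = (1, 4, 1).

p = w₁ + 4w₂ + w₃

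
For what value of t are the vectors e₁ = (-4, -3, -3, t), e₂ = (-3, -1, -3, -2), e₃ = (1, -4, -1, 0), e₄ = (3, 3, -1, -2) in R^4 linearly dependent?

The set is linearly dependent precisely when det[e₁; e₂; e₃; e₄] = 0.
Expanding, det = 64*t + 88.
Setting this to zero gives t = -11/8.

t = -11/8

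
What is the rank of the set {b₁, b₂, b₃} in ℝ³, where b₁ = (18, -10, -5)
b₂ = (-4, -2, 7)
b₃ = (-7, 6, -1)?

2

Put the 3×3 matrix [b₁|b₂|b₃] into echelon form.
There are 2 pivot columns, so rank = 2.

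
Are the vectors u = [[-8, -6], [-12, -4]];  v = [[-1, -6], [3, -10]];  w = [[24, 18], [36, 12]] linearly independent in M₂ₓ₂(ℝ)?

Write each element as a coordinate vector in ℝ⁴ using {E₁₁, E₁₂, E₂₁, E₂₂}.
One vector is a scalar multiple of another, so the set is dependent.

linearly dependent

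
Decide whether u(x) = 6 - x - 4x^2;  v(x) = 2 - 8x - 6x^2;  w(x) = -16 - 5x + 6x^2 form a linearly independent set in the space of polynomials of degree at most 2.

Write each element as a coordinate vector in ℝ³ using {1, x, x^2}.
Place the vectors as rows of a 3×3 matrix and reduce to echelon form.
The reduction yields 2 nonzero rows, so the rank is 2.
Since rank 2 < 3, the set is linearly dependent.
Indeed 3u - v + w = 0.

linearly dependent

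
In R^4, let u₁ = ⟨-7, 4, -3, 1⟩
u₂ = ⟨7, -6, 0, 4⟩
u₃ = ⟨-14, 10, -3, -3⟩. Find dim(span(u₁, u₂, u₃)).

dim = 2

Row-reduce the 3×4 matrix with these as rows.
Exactly 2 pivots survive; hence the rank is 2.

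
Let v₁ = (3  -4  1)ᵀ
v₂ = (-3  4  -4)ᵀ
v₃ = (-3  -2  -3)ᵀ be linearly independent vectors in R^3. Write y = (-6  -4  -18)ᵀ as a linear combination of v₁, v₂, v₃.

y = 4v₁ + 4v₂ + 2v₃

Solve the system with v₁, v₂, v₃ as columns and y as the right-hand side.
Back-substitution yields (c₁, c₂, c₃) = (4, 4, 2).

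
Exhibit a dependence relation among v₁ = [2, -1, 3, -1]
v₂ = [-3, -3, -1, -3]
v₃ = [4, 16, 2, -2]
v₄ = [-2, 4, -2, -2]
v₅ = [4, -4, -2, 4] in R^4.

Row-reduce the matrix with v₁, v₂, v₃, v₄, v₅ as columns; the null space gives the coefficients.
The free variable yields coefficients (2, -2, -1, 3, 0) (any nonzero multiple also works).

2v₁ - 2v₂ - v₃ + 3v₄ = 0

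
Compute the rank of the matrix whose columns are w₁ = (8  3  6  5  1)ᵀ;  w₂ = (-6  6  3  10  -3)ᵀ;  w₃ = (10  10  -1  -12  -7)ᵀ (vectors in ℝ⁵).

3

Put the 5×3 matrix [w₁|w₂|w₃] into echelon form.
Exactly 3 pivots survive; hence the rank is 3.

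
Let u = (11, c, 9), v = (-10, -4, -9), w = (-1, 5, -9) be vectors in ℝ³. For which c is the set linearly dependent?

c = 5

Place the vectors as rows of a 3×3 matrix; dependence ⇔ determinant zero.
Expanding, det = 405 - 81*c.
Setting this to zero gives c = 5.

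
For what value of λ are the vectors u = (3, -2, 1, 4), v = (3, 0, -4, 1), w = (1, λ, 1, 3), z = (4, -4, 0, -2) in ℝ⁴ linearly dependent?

The set is linearly dependent precisely when det[u; v; w; z] = 0.
Cofactor expansion gives det = -98*λ - 56.
This vanishes exactly when λ = -4/7.

λ = -4/7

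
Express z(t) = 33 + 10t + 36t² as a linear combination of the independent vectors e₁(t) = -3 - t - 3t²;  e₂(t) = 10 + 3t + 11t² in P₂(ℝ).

Take coordinate vectors relative to {1, t, t²}.
Since e₁, e₂ are independent, the coefficients expressing z are uniquely determined by a linear system.
Row-reducing the augmented matrix gives the unique coefficients (a₁, a₂) = (-1, 3).

z = -e₁ + 3e₂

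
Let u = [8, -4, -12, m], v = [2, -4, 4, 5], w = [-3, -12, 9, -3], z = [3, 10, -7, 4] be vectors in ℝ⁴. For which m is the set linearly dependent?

The vectors are dependent exactly when the determinant of the matrix with rows u, v, w, z vanishes.
Expanding, det = 12*m + 120.
Solving 12*m + 120 = 0 yields m = -10.

m = -10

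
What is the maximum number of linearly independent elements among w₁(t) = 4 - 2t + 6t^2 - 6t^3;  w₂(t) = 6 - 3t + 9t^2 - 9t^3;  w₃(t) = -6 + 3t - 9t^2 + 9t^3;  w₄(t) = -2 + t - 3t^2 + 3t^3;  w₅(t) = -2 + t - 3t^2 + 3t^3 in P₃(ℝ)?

Pass to coordinate vectors with respect to the basis {1, t, …, t^3}.
Row-reduce the 5×4 matrix with these as rows.
Exactly 1 pivot survives; hence the rank is 1.
(With 5 elements in a 4-dimensional space the rank is at most 4.)

1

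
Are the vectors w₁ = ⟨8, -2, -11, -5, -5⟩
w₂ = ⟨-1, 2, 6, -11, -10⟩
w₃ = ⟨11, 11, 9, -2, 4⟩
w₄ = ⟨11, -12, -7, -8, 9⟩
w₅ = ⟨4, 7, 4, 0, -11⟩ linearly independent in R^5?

linearly independent

The matrix [w₁|w₂|w₃|w₄|w₅] has determinant 350928.
A nonzero determinant means the columns are linearly independent.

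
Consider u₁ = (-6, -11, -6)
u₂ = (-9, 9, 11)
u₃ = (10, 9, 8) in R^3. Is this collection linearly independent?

The matrix [u₁|u₂|u₃] has determinant -814.
A nonzero determinant means the columns are linearly independent.

linearly independent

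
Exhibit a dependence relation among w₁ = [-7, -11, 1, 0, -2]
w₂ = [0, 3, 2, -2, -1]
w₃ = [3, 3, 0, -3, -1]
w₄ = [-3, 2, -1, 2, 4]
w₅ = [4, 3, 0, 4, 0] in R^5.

w₁ + 2w₃ + w₄ + w₅ = 0

Write the vectors as columns of a matrix and find a nonzero vector in its null space.
A generator of the null space is (1, 0, 2, 1, 1).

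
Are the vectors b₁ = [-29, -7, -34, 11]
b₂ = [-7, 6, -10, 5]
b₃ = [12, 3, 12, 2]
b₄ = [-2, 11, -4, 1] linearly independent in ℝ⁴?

Place the vectors as rows of a 4×4 matrix and reduce to echelon form.
The reduction yields 3 nonzero rows, so the rank is 3.
Since rank 3 < 4, the set is linearly dependent.

linearly dependent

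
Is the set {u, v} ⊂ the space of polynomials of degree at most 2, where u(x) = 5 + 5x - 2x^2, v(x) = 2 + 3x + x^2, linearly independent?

linearly independent

Write each element as a coordinate vector in ℝ³ using {1, x, x^2}.
Place the vectors as rows of a 2×3 matrix and reduce to echelon form.
The reduction yields 2 nonzero rows, so the rank is 2.
Since rank = 2 (the number of vectors), the set is linearly independent.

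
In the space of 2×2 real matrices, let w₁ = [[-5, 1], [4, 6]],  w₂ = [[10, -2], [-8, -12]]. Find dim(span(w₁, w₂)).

1

Represent each element by its coordinate vector in ℝ⁴.
Row-reduce the 2×4 matrix with these as rows.
There is 1 pivot column, so rank = 1.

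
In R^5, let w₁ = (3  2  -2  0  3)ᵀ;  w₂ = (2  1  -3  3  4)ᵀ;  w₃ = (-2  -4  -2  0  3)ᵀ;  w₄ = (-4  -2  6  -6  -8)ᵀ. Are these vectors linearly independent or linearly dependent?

linearly dependent

One vector is a scalar multiple of another, so the set is dependent.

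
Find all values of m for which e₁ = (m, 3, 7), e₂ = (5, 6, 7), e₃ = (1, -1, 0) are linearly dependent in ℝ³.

m = 8

The set is linearly dependent precisely when det[e₁; e₂; e₃] = 0.
Expanding, det = 7*m - 56.
This vanishes exactly when m = 8.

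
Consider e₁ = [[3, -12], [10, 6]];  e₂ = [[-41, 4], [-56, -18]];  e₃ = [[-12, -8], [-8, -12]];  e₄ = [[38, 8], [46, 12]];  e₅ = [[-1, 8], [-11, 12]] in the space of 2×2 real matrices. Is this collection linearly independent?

Write each element as a coordinate vector in ℝ⁴ using {E₁₁, E₁₂, E₂₁, E₂₂}.
There are 5 vectors in a 4-dimensional space, so they cannot be linearly independent.

linearly dependent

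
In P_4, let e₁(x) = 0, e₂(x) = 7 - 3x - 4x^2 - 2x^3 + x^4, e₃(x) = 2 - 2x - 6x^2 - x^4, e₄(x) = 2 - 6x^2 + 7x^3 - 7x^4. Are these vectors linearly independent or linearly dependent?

linearly dependent

Write each element as a coordinate vector in ℝ⁵ using {1, x, …, x^4}.
One of the vectors is the zero vector, so the set is linearly dependent.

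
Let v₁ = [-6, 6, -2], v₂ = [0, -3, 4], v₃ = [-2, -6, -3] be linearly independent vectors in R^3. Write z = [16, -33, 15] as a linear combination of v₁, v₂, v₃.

Write z = α₁v₁ + … + α₃v₃ and equate components.
Row-reducing the augmented matrix gives the unique coefficients (α₁, α₂, α₃) = (-3, 3, 1).

z = -3v₁ + 3v₂ + v₃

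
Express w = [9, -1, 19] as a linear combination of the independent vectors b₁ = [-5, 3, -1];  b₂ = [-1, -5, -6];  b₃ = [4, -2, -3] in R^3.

w = -4b₁ - b₂ - 3b₃

Solve the system with b₁, b₂, b₃ as columns and w as the right-hand side.
The system has the unique solution (α₁, α₂, α₃) = (-4, -1, -3).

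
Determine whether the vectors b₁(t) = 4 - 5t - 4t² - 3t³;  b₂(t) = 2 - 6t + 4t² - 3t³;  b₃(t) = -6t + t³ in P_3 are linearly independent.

Take coordinates with respect to the standard basis {1, t, …, t³}.
Row-reduce the matrix whose columns are b₁, b₂, b₃.
The reduction yields 3 nonzero rows, so the rank is 3.
Since rank = 3 (the number of vectors), the set is linearly independent.

linearly independent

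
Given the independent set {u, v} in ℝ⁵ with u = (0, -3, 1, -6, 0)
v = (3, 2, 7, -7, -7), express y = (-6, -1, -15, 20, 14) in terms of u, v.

Solve the system with u, v as columns and y as the right-hand side.
Back-substitution yields (a₁, a₂) = (-1, -2).

y = -u - 2v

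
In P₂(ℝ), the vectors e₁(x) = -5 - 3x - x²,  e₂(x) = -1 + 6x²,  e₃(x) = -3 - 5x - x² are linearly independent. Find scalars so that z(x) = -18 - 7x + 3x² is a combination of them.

z = 4e₁ + e₂ - e₃

Work in coordinates with respect to the standard basis {1, x, x²}.
Set up the augmented matrix [e₁ | e₂ | e₃ | z] and row-reduce.
Back-substitution yields (c₁, c₂, c₃) = (4, 1, -1).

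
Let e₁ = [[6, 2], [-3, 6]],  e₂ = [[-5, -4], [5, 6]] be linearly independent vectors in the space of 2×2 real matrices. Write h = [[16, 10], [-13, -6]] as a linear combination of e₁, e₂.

Identify each element with its coordinate vector in ℝ⁴ via {E₁₁, E₁₂, E₂₁, E₂₂}.
Since e₁, e₂ are independent, the coefficients expressing h are uniquely determined by a linear system.
Back-substitution yields (c₁, c₂) = (1, -2).

h = e₁ - 2e₂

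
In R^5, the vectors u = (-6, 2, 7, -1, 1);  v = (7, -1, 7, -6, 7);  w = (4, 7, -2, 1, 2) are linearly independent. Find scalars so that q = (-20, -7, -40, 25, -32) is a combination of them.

q = -2u - 4v - w

Solve the system with u, v, w as columns and q as the right-hand side.
The system has the unique solution (c₁, c₂, c₃) = (-2, -4, -1).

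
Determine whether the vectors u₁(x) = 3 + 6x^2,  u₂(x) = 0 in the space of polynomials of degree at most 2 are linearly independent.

linearly dependent

Take coordinates with respect to the standard basis {1, x, x^2}.
One of the vectors is the zero vector, so the set is linearly dependent.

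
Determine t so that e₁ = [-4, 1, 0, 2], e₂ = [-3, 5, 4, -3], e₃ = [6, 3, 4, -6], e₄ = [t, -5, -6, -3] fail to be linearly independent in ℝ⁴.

Dependence holds iff the 4×4 matrix [e₁ e₂ e₃ e₄] is singular.
Expanding, det = -4*t - 72.
This vanishes exactly when t = -18.

t = -18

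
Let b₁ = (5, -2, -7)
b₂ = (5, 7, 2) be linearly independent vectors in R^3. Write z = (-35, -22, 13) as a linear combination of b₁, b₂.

Solve the system with b₁, b₂ as columns and z as the right-hand side.
The system has the unique solution (a₁, a₂) = (-3, -4).

z = -3b₁ - 4b₂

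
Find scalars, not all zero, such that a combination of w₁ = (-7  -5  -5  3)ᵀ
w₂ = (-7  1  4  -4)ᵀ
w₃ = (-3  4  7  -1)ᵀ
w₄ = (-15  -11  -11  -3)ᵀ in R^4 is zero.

Row-reduce the matrix with w₁, w₂, w₃, w₄ as columns; the null space gives the coefficients.
A generator of the null space is (1, 2, -2, -1).

w₁ + 2w₂ - 2w₃ - w₄ = 0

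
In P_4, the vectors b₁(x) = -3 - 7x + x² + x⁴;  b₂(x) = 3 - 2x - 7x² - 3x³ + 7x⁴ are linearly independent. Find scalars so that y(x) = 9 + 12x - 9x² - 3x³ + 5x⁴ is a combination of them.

y = -2b₁ + b₂

Work in coordinates with respect to the standard basis {1, x, …, x⁴}.
Set up the augmented matrix [b₁ | b₂ | y] and row-reduce.
Back-substitution yields (c₁, c₂) = (-2, 1).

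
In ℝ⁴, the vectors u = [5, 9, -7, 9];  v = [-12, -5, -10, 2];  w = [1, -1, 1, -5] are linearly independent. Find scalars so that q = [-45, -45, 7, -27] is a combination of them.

q = -4u + 2v - w

Set up the augmented matrix [u | v | w | q] and row-reduce.
Row-reducing the augmented matrix gives the unique coefficients (a₁, a₂, a₃) = (-4, 2, -1).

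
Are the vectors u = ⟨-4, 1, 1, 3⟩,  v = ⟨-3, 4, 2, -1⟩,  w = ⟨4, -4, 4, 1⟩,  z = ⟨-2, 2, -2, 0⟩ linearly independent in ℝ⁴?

linearly independent

The matrix [u|v|w|z] has determinant -40.
A nonzero determinant means the columns are linearly independent.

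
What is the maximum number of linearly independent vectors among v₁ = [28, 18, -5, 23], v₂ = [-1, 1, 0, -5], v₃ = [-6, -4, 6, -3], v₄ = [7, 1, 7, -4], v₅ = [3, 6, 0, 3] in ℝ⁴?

Row-reduce the 5×4 matrix with these as rows.
Reduction leaves 4 leading entries, giving rank 4.
(With 5 elements in a 4-dimensional space the rank is at most 4.)

4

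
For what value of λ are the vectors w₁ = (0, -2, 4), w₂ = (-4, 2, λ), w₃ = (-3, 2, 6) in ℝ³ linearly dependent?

The vectors are dependent exactly when the determinant of the matrix with rows w₁, w₂, w₃ vanishes.
The determinant works out to 6*λ - 56.
This vanishes exactly when λ = 28/3.

λ = 28/3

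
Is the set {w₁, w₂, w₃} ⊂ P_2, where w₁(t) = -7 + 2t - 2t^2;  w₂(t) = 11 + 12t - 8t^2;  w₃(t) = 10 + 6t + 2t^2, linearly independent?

Take coordinates with respect to the standard basis {1, t, t^2}.
Form the 3×3 matrix with these as columns; its determinant is -600.
A nonzero determinant means the columns are linearly independent.

linearly independent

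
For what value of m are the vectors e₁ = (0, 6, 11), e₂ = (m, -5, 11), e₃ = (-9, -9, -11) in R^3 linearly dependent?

The set is linearly dependent precisely when det[e₁; e₂; e₃] = 0.
Expanding, det = -33*m - 1089.
Setting this to zero gives m = -33.

m = -33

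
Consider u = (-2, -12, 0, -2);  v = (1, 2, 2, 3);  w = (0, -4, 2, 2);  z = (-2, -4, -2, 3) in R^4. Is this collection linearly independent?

linearly dependent

The matrix [u|v|w|z] has determinant 0.
A zero determinant means the columns are linearly dependent.
Indeed u + 2v - 2w = 0.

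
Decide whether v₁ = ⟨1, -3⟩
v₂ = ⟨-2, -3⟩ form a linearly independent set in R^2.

Place the vectors as rows of a 2×2 matrix and reduce to echelon form.
The reduction yields 2 nonzero rows, so the rank is 2.
Since rank = 2 (the number of vectors), the set is linearly independent.

linearly independent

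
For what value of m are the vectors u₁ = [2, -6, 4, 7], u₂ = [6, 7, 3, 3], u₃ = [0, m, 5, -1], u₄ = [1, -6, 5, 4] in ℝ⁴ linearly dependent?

m = -29/9

The vectors are dependent exactly when the determinant of the matrix with rows u₁, u₂, u₃, u₄ vanishes.
Cofactor expansion gives det = -99*m - 319.
Solving -99*m - 319 = 0 yields m = -29/9.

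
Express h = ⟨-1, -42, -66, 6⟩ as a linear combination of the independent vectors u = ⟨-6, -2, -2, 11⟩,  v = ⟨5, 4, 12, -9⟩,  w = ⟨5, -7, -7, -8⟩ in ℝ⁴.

Solve the system with u, v, w as columns and h as the right-hand side.
The system has the unique solution (a₁, a₂, a₃) = (1, -3, 4).

h = u - 3v + 4w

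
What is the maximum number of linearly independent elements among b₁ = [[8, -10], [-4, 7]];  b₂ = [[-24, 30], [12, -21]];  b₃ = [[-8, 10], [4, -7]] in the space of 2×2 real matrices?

Pass to coordinate vectors with respect to the basis {E₁₁, E₁₂, E₂₁, E₂₂}.
Put the 4×3 matrix [b₁|b₂|b₃] into echelon form.
Reduction leaves 1 leading entry, giving rank 1.

1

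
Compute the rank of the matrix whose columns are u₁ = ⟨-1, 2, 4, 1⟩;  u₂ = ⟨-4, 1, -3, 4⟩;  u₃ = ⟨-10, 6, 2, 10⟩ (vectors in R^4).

rank 2

Row-reduce the 3×4 matrix with these as rows.
The echelon form has 2 nonzero rows, so the rank is 2.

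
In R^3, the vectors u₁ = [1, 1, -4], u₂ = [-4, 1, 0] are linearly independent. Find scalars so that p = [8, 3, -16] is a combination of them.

Set up the augmented matrix [u₁ | u₂ | p] and row-reduce.
The system has the unique solution (α₁, α₂) = (4, -1).

p = 4u₁ - u₂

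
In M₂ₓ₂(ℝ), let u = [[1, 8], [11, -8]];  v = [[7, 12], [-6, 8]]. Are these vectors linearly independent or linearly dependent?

linearly independent

Write each element as a coordinate vector in ℝ⁴ using {E₁₁, E₁₂, E₂₁, E₂₂}.
Place the vectors as rows of a 2×4 matrix and reduce to echelon form.
The reduction yields 2 nonzero rows, so the rank is 2.
Since rank = 2 (the number of vectors), the set is linearly independent.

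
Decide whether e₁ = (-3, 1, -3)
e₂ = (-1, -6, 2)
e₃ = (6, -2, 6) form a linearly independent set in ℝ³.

linearly dependent

Form the 3×3 matrix with these as columns; its determinant is 0.
A zero determinant means the columns are linearly dependent.
Indeed 2e₁ + e₃ = 0.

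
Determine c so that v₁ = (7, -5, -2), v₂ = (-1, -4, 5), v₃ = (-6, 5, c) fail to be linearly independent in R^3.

c = 1

Dependence holds iff the 3×3 matrix [v₁ v₂ v₃] is singular.
Expanding, det = 33 - 33*c.
Solving 33 - 33*c = 0 yields c = 1.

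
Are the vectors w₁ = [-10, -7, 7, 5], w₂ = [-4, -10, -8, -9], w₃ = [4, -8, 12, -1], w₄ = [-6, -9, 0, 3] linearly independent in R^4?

Form the 4×4 matrix with these as columns; its determinant is 12588.
A nonzero determinant means the columns are linearly independent.

linearly independent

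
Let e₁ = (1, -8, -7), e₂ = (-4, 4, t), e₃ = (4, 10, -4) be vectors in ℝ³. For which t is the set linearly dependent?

The vectors are dependent exactly when the determinant of the matrix with rows e₁, e₂, e₃ vanishes.
Expanding, det = 504 - 42*t.
Setting this to zero gives t = 12.

t = 12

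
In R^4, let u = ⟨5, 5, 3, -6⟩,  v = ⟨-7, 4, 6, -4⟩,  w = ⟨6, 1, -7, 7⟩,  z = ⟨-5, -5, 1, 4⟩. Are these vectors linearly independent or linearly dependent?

The matrix [u|v|w|z] has determinant -1228.
A nonzero determinant means the columns are linearly independent.

linearly independent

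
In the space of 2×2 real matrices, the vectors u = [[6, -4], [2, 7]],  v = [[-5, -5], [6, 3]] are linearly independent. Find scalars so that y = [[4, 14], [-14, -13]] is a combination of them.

y = -u - 2v

Identify each element with its coordinate vector in ℝ⁴ via {E₁₁, E₁₂, E₂₁, E₂₂}.
Write y = α₁u + α₂v and equate components.
The system has the unique solution (α₁, α₂) = (-1, -2).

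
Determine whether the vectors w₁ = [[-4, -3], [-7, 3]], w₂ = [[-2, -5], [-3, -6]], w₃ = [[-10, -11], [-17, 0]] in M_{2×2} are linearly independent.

Take coordinates with respect to the standard basis {E₁₁, E₁₂, E₂₁, E₂₂}.
Place the vectors as rows of a 3×4 matrix and reduce to echelon form.
The reduction yields 2 nonzero rows, so the rank is 2.
Since rank 2 < 3, the set is linearly dependent.

linearly dependent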